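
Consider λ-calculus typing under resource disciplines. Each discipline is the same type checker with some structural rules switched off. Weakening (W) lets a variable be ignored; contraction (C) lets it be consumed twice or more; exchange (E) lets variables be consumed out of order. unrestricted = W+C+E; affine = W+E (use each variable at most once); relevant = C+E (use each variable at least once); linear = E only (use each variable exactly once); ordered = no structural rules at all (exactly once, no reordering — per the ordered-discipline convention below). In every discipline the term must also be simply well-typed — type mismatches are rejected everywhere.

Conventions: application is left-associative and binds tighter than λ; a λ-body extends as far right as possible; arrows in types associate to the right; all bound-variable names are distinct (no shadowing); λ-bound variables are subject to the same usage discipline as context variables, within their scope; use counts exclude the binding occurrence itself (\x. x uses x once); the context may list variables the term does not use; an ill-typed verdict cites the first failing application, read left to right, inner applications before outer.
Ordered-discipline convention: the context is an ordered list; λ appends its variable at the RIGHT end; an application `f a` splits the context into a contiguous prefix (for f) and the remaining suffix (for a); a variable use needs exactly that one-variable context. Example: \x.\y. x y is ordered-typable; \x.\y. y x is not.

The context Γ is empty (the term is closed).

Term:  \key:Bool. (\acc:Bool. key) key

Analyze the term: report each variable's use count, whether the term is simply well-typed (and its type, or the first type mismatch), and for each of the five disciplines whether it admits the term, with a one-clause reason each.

usage: key (λ-bound) ×2, acc (λ-bound) ×0
use order (left to right): key, key
typing: well-typed — term : Bool -> Bool
ordered: ✗, key ×2 used more than once (contraction); acc left unused
linear: ✗, key ×2 used more than once (contraction); acc left unused
affine: ✗, key ×2 used more than once (contraction)
relevant: ✗, acc left unused
unrestricted: ✓, type-checks (Bool -> Bool) and nothing is barred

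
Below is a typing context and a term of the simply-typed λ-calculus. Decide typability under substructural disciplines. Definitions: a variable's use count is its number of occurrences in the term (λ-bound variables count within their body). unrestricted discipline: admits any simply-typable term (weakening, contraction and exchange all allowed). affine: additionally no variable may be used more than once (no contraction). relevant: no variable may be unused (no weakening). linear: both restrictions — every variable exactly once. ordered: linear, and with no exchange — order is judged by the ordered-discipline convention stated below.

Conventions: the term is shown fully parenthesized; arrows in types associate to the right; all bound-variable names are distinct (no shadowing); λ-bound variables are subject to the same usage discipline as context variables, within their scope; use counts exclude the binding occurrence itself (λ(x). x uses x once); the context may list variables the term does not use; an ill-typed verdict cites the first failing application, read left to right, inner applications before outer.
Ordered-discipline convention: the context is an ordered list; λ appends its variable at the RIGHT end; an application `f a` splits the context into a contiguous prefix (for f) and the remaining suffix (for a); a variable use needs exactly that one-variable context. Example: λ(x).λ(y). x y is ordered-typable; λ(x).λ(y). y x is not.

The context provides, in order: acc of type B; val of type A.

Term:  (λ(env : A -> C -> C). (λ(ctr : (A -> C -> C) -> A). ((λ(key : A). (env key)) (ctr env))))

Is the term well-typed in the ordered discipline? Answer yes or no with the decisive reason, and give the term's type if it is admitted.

no — repeated use of env ×2; acc, val left unused
use counts: acc=0, val=0, env [bound]=2, ctr [bound]=1, key [bound]=1
use order (left to right): env, key, ctr, env
typing: well-typed at (A -> C -> C) -> ((A -> C -> C) -> A) -> C -> C
per-discipline verdicts: ordered ✗ · linear ✗ · affine ✗ · relevant ✗ · unrestricted ✓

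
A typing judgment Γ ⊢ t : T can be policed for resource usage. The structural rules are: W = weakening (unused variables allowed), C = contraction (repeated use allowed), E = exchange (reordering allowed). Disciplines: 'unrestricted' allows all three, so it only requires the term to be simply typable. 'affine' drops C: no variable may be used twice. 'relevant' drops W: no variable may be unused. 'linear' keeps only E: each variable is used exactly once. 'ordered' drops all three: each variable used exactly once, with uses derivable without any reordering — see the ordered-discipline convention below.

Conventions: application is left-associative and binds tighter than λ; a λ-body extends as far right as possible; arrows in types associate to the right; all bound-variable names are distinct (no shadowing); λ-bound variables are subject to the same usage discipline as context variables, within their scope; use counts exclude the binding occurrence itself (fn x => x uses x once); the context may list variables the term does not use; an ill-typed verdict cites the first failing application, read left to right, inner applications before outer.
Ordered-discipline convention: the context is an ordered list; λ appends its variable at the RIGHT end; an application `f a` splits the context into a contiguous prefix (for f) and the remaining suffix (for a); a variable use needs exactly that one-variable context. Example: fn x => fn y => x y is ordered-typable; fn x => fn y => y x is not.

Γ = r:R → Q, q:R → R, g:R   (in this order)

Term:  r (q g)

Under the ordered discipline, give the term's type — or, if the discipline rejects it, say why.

term : Q
variable uses: r=1, q=1, g=1
left-to-right use order: r, q, g
typing: well-typed — term : Q
all disciplines: ordered ✓, linear ✓, affine ✓, relevant ✓, unrestricted ✓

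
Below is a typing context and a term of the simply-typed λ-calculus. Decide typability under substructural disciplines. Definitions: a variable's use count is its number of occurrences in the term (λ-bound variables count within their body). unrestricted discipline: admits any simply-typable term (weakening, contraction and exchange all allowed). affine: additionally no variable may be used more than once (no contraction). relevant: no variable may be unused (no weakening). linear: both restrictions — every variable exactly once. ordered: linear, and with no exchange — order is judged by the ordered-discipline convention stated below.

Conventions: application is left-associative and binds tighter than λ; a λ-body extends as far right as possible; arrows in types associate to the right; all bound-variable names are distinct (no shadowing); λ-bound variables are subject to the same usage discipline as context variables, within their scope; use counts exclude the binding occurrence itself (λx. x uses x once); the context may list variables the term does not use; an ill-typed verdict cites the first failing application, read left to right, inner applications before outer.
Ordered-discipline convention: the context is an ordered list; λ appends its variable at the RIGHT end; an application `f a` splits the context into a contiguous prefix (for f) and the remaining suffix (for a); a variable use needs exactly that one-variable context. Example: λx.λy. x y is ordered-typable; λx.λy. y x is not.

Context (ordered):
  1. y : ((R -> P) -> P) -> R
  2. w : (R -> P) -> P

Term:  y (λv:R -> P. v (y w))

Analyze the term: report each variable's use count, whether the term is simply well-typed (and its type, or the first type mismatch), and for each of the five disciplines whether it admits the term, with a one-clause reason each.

variable uses: y: 2; w: 1; v [bound]: 1
order of uses: y, v, y, w
typing: ✓ — R
ordered ✗ (repeated use of y ×2)
linear ✗ (repeated use of y ×2)
affine ✗ (repeated use of y ×2)
relevant ✓ (y, w, v: all used, weakening unneeded)
unrestricted ✓ (well-typed at R; no restrictions here)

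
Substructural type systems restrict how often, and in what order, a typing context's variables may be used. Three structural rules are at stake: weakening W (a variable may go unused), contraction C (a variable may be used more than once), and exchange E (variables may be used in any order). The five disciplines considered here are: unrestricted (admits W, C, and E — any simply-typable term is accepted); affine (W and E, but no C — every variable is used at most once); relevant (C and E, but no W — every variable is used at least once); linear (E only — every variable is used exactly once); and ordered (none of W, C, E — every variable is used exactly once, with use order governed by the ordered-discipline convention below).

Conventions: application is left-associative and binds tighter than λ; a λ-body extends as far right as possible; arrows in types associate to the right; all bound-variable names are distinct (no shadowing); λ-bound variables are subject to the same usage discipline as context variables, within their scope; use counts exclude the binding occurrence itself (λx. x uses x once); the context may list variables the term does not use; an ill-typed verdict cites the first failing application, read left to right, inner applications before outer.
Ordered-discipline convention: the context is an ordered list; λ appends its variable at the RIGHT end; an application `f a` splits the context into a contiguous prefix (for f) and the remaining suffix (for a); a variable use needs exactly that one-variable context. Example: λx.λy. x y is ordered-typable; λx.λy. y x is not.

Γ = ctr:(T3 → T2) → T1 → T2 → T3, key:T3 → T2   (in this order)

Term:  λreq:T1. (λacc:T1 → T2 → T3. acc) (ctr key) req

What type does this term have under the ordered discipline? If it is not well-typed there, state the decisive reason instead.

term : T1 → T2 → T3
usage: ctr: 1, key: 1, req (bound): 1, acc (bound): 1
left-to-right use order: acc, ctr, key, req
typing: ✓ — T1 → T2 → T3
all disciplines: ordered ✓ | linear ✓ | affine ✓ | relevant ✓ | unrestricted ✓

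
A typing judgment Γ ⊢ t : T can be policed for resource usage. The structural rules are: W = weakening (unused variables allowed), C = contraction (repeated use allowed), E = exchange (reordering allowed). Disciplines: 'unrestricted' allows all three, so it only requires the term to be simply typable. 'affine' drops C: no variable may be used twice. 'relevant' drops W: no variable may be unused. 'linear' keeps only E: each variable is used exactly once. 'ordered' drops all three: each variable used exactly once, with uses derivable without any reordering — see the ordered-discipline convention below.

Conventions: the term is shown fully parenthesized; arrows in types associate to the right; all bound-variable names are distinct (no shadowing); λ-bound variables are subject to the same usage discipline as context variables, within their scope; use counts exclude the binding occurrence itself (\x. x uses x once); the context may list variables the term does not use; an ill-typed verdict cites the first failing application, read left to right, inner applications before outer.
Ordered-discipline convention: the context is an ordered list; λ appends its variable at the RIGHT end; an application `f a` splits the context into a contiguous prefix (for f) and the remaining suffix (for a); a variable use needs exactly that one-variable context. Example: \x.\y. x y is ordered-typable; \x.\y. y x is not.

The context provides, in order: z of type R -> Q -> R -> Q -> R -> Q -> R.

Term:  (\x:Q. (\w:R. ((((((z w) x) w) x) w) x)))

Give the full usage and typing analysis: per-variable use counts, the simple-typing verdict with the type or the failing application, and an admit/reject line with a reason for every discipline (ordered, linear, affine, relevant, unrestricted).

usage: z ×1; x (λ-bound) ×3; w (λ-bound) ×3
left-to-right use order: z, w, x, w, x, w, x
typing: ✓ — Q -> R -> R
ordered ✗ (needs contraction — x ×3, w ×3)
linear ✗ (needs contraction — x ×3, w ×3)
affine ✗ (needs contraction — x ×3, w ×3)
relevant ✓ (z, x, w: all used, weakening unneeded)
unrestricted ✓ (type-checks (Q -> R -> R) and nothing is barred)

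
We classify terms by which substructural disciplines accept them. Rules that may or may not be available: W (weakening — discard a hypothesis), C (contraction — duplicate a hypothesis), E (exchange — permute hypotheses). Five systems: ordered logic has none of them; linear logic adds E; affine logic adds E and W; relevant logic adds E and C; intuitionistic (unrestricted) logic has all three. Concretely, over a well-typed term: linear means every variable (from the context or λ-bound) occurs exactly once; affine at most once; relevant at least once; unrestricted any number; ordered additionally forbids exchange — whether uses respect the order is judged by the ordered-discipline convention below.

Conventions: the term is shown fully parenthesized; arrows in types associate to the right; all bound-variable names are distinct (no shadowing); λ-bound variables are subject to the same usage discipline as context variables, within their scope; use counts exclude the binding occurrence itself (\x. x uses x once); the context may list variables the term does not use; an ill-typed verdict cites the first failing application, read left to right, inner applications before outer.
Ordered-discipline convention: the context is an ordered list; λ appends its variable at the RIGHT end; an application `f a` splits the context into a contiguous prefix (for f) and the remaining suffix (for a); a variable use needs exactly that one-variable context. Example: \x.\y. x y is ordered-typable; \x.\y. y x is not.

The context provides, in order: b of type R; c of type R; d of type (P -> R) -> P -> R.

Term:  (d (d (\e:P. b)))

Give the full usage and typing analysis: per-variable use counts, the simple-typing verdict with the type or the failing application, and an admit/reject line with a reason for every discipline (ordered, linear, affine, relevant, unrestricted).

variable uses: b: 1; c: 0; d: 2; e (λ-bound): 0
uses in reading order: d, d, b
typing: well-typed — term : P -> R
ordered ✗ (uses contraction: d ×2; unused: c, e — weakening required)
linear ✗ (uses contraction: d ×2; unused: c, e — weakening required)
affine ✗ (uses contraction: d ×2)
relevant ✗ (unused: c, e — weakening required)
unrestricted ✓ (well-typed at P -> R; no restrictions here)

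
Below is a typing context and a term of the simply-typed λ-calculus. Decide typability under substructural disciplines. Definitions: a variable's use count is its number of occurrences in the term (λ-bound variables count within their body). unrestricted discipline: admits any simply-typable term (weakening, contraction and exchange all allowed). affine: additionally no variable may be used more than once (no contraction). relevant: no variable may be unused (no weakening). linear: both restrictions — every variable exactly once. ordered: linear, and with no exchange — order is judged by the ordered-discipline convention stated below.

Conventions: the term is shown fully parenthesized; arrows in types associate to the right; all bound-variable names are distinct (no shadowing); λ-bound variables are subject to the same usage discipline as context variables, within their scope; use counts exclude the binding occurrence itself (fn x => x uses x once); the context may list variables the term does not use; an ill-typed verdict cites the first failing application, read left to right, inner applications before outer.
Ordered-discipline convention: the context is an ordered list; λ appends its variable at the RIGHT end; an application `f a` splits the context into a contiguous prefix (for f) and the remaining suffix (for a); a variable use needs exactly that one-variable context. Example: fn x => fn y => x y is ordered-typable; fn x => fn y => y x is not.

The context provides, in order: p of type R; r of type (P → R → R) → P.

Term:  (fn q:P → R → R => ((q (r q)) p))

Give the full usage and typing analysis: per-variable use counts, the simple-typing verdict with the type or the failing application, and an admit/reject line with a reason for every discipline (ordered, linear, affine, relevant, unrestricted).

usage: p: 1, r: 1, q (λ-bound): 2
uses in reading order: q, r, q, p
typing: well-typed at (P → R → R) → R
ordered: ✗, repeated use of q ×2
linear: ✗, repeated use of q ×2
affine: ✗, repeated use of q ×2
relevant: ✓, p, r, q: all used, weakening unneeded
unrestricted: ✓, typability at (P → R → R) → R is all that's needed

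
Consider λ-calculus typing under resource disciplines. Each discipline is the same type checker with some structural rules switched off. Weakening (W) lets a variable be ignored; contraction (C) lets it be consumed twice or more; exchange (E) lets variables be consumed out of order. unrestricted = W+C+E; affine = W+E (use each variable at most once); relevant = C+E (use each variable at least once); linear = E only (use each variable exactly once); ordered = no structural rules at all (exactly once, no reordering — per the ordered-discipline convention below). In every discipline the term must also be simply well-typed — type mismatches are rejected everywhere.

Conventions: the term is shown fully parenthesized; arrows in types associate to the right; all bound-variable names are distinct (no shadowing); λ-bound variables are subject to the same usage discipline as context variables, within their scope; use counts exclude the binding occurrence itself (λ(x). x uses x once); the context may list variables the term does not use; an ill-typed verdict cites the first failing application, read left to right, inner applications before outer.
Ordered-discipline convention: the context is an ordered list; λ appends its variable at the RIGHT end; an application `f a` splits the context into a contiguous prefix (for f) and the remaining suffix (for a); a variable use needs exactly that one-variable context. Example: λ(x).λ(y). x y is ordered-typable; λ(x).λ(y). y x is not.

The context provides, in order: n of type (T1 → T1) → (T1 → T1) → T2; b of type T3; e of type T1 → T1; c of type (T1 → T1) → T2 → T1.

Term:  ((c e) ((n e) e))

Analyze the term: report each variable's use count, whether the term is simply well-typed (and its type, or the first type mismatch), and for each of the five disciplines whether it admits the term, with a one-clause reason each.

variable uses: n: 1×; b: 0×; e: 3×; c: 1×
left-to-right use order: c, e, n, e, e
typing: the term checks, with type T1
ordered: ✗ — needs contraction — e ×3; unused: b — weakening required
linear: ✗ — needs contraction — e ×3; unused: b — weakening required
affine: ✗ — needs contraction — e ×3
relevant: ✗ — unused: b — weakening required
unrestricted: ✓ — typability at T1 is all that's needed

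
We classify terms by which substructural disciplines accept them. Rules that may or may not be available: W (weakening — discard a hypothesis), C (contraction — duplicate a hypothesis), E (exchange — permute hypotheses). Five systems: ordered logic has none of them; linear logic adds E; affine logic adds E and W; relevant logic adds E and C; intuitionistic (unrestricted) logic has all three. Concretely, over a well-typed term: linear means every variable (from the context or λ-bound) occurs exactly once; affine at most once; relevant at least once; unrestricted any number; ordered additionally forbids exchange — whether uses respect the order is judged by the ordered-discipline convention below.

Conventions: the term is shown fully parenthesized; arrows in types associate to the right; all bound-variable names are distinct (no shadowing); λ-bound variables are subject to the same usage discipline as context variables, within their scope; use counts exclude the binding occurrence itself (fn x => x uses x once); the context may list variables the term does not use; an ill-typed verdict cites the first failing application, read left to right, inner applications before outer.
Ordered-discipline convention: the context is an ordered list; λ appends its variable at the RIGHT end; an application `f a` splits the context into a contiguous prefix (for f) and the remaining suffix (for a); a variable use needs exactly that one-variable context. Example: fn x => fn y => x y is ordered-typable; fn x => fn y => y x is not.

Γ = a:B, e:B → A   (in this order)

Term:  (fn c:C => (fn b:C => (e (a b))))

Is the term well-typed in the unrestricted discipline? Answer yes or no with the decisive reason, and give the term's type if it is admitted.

no — a type mismatch blocks all five
use counts: a: 1×; e: 1×; c [bound]: 0×; b [bound]: 1×
use order (left to right): e, a, b
typing: ill-typed: applying a non-function (B)
across the five disciplines: ordered ✗, linear ✗, affine ✗, relevant ✗, unrestricted ✗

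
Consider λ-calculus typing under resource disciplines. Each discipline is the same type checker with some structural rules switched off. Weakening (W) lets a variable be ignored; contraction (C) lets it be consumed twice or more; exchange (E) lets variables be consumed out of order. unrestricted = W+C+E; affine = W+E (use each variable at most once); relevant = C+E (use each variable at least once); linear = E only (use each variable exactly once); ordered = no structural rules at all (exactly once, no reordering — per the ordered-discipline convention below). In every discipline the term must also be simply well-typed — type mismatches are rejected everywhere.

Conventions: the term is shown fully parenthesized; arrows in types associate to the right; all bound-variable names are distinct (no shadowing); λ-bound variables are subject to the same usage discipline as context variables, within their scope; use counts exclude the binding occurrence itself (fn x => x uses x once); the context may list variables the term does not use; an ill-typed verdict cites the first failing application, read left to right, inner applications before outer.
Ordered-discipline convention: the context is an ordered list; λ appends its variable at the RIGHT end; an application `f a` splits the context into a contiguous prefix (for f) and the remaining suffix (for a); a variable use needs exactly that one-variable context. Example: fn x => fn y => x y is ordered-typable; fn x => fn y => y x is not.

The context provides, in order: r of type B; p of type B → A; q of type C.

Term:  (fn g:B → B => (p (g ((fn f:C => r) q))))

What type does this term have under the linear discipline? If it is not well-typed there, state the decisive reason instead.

not well-typed under linear — f left unused
use counts: r ×1, p ×1, q ×1, g (bound) ×1, f (bound) ×0
use order (left to right): p, g, r, q
typing: ✓ — (B → B) → A
per-discipline verdicts: ordered ✗; linear ✗; affine ✓; relevant ✗; unrestricted ✓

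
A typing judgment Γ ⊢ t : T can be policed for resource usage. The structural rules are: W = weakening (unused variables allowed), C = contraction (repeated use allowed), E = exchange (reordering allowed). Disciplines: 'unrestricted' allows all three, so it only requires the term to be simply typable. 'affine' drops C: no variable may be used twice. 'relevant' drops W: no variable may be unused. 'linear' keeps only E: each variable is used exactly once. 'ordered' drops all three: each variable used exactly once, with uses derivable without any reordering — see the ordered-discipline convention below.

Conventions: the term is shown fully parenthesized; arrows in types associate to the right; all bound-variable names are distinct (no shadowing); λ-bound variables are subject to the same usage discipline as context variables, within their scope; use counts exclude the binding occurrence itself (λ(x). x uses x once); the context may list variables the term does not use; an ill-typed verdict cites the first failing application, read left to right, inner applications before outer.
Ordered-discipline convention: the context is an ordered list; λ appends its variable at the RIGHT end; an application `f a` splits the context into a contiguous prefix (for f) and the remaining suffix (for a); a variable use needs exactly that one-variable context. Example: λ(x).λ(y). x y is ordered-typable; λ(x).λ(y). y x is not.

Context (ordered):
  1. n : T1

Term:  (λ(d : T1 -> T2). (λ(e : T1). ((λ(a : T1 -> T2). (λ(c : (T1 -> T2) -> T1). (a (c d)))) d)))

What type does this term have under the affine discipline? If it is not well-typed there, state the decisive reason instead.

not well-typed under affine — repeated use of d ×2
use counts: n: 0, d (bound): 2, e (bound): 0, a (bound): 1, c (bound): 1
uses in reading order: a, c, d, d
typing: ✓ — (T1 -> T2) -> T1 -> ((T1 -> T2) -> T1) -> T2
all disciplines: ordered ✗; linear ✗; affine ✗; relevant ✗; unrestricted ✓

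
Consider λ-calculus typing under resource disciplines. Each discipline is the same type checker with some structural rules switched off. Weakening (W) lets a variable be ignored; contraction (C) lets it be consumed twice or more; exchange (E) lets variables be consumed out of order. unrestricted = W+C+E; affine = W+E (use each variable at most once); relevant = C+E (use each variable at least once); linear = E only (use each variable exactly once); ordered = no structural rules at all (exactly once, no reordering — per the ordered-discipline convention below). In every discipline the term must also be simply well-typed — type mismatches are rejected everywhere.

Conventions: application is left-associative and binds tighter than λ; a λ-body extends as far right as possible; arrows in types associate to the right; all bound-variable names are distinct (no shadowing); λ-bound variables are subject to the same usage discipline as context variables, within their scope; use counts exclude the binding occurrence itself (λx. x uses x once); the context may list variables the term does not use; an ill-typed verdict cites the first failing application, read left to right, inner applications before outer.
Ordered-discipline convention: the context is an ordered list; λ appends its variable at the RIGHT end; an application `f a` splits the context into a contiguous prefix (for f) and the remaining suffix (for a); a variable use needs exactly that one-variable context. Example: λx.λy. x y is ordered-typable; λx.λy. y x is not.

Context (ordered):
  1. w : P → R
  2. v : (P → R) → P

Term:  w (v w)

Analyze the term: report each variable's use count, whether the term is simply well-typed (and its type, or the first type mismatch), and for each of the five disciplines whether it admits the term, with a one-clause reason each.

counts: w: 2×; v: 1×
left-to-right use order: w, v, w
typing: well-typed at R
ordered: ✗, repeated use of w ×2
linear: ✗, repeated use of w ×2
affine: ✗, repeated use of w ×2
relevant: ✓, every one of w, v appears
unrestricted: ✓, typability at R is all that's needed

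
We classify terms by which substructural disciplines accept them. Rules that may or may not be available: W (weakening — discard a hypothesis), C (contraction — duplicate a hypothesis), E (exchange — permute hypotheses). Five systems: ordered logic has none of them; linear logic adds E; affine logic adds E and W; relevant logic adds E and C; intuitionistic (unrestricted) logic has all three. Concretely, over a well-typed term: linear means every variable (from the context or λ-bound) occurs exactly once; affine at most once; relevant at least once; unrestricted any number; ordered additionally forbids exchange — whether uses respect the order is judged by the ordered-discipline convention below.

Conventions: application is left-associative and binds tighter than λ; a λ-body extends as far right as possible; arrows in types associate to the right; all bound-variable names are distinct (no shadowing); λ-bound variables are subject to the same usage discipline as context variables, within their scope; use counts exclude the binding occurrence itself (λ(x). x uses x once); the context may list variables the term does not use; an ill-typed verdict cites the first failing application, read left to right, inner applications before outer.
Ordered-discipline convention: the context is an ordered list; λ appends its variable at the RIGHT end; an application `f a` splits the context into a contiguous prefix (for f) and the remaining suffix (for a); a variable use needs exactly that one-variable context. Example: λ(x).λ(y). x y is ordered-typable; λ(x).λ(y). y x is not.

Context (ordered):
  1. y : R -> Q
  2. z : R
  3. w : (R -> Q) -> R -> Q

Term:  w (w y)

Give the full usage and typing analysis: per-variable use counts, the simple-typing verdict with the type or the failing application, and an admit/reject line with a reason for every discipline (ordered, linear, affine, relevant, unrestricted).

usage: y=1, z=0, w=2
use order (left to right): w, w, y
typing: well-typed at R -> Q
ordered ✗ (uses contraction: w ×2; unused: z — weakening required)
linear ✗ (uses contraction: w ×2; unused: z — weakening required)
affine ✗ (uses contraction: w ×2)
relevant ✗ (unused: z — weakening required)
unrestricted ✓ (simply typable at R -> Q; W, C, E all held)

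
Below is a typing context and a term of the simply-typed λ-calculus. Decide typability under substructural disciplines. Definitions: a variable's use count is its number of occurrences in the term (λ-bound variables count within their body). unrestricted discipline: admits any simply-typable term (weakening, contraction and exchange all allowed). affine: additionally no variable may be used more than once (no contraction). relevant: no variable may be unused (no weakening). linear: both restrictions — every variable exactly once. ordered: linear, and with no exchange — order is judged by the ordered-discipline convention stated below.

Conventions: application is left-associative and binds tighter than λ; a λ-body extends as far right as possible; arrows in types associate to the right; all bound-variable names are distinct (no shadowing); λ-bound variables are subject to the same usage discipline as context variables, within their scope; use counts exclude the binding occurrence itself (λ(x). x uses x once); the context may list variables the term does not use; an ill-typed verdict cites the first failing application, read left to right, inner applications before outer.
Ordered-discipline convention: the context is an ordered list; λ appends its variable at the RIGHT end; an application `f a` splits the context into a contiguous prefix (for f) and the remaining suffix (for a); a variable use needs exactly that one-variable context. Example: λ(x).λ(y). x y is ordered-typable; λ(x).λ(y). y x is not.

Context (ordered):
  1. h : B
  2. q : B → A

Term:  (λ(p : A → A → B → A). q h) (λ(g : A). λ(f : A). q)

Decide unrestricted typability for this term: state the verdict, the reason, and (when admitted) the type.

yes — simply typable at A; W, C, E all held; term : A
variable uses: h: 1; q: 2; p [bound]: 0; g [bound]: 0; f [bound]: 0
use order (left to right): q, h, q
typing: well-typed — term : A
summary: ordered ✗ · linear ✗ · affine ✗ · relevant ✗ · unrestricted ✓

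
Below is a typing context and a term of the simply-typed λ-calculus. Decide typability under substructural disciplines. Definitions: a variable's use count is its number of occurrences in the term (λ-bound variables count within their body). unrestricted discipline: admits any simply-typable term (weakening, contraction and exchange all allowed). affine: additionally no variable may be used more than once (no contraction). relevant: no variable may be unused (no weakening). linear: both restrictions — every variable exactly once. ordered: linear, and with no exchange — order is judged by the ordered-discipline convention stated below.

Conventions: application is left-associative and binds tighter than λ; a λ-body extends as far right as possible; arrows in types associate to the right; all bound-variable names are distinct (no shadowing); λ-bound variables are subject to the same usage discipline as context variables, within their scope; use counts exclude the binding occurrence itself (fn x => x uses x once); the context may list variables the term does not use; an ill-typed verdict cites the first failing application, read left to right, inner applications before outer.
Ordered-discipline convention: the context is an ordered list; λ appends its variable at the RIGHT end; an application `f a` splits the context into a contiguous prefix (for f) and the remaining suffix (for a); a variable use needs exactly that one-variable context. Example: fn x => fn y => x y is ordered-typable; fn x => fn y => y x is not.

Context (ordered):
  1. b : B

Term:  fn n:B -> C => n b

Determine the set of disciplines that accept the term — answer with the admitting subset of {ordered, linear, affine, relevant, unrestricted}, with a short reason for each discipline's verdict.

accepted by: linear, affine, relevant, unrestricted
usage: b=1; n (λ-bound)=1
uses in reading order: n, b
typing: well-typed at (B -> C) -> C
ordered: ✗ — no contiguous prefix/suffix split fits n, b
linear: ✓ — each of b, n used exactly once
affine: ✓ — b, n: no repeats, contraction unneeded
relevant: ✓ — every one of b, n appears
unrestricted: ✓ — type-checks ((B -> C) -> C) and nothing is barred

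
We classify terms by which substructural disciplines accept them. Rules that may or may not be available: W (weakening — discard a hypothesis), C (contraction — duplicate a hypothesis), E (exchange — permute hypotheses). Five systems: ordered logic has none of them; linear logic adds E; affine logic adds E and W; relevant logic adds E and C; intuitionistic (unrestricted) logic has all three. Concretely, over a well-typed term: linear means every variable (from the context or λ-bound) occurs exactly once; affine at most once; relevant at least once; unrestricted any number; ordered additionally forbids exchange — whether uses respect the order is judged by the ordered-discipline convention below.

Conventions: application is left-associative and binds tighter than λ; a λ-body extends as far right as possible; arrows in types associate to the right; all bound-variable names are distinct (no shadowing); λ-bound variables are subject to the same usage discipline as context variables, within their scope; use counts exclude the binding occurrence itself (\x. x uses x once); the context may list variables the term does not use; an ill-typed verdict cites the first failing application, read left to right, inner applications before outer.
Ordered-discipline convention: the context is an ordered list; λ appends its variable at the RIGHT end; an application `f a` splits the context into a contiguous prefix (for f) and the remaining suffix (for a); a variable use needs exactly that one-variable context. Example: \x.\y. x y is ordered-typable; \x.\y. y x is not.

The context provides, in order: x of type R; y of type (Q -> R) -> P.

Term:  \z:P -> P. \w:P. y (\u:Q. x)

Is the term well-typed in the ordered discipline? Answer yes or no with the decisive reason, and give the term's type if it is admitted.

no — z, w, u never used (weakening)
counts: x=1; y=1; z (bound)=0; w (bound)=0; u (bound)=0
order of uses: y, x
typing: well-typed at (P -> P) -> P -> P
per-discipline verdicts: ordered ✗, linear ✗, affine ✓, relevant ✗, unrestricted ✓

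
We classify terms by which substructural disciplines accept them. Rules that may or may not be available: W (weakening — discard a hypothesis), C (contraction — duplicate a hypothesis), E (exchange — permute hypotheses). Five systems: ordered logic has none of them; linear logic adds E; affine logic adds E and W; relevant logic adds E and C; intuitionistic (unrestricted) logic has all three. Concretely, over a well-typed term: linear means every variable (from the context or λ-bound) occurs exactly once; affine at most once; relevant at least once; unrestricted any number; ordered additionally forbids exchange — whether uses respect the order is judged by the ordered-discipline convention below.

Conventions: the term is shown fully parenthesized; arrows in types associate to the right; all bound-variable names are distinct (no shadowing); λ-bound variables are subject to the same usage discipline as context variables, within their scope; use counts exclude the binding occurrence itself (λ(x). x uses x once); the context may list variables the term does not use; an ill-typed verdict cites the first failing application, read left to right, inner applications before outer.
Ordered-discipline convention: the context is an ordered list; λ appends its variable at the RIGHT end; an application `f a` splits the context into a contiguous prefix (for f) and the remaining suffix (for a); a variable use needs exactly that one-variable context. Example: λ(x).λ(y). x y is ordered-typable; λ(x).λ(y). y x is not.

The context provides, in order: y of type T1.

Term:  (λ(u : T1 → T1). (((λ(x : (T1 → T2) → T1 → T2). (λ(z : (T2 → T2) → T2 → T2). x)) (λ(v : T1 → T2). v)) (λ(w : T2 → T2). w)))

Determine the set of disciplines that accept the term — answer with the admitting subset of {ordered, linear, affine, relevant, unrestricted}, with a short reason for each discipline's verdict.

admitting disciplines: affine, unrestricted
counts: y: 0×, u [bound]: 0×, x [bound]: 1×, z [bound]: 0×, v [bound]: 1×, w [bound]: 1×
left-to-right use order: x, v, w
typing: well-typed at (T1 → T1) → (T1 → T2) → T1 → T2
ordered: ✗, unused: y, u, z — weakening required
linear: ✗, unused: y, u, z — weakening required
affine: ✓, no duplicate uses among y, u, x, z, v, w
relevant: ✗, unused: y, u, z — weakening required
unrestricted: ✓, simply typable at (T1 → T1) → (T1 → T2) → T1 → T2; W, C, E all held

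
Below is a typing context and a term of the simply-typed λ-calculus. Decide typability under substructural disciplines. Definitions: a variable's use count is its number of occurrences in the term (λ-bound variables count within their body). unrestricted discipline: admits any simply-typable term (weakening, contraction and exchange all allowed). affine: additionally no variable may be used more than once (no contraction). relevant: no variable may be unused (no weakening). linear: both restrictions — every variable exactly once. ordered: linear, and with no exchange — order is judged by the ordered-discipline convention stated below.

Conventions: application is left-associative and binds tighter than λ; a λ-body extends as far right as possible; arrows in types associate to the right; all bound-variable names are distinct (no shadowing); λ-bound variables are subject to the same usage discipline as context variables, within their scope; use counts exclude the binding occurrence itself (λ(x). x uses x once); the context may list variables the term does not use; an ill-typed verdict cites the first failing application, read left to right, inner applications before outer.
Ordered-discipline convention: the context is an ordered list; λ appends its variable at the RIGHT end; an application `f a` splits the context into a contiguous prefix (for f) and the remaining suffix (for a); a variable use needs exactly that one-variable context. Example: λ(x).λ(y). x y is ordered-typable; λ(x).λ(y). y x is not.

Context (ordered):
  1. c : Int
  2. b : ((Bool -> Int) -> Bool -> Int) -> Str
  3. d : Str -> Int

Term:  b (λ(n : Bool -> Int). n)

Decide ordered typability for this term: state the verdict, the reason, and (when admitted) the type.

no — c, d left unused
counts: c: 0×; b: 1×; d: 0×; n [bound]: 1×
uses in reading order: b, n
typing: well-typed at Str
per-discipline verdicts: ordered ✗ | linear ✗ | affine ✓ | relevant ✗ | unrestricted ✓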